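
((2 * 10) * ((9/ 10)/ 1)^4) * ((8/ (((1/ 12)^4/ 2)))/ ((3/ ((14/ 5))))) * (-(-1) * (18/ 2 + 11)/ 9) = 1128701952/ 125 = 9029615.62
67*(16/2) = 536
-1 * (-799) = 799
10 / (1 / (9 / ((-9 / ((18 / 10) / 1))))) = -18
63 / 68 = 0.93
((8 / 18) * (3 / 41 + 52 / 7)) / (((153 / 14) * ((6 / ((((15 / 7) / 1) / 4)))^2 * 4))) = 53825 / 88524576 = 0.00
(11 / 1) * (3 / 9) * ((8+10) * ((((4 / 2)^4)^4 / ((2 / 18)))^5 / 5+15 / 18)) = 4711466807679999717056849117459 / 5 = 942293361535999943411369800000.00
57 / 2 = 28.50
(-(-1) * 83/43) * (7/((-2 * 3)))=-581/258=-2.25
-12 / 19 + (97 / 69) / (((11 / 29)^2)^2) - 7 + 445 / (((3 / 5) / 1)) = 15392846003 / 19194351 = 801.95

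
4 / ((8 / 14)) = 7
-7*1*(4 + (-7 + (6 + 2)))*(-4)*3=420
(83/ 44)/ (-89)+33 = 129145/ 3916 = 32.98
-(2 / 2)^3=-1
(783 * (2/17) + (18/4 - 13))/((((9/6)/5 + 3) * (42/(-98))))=-99505/1683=-59.12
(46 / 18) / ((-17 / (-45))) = 115 / 17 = 6.76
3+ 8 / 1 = 11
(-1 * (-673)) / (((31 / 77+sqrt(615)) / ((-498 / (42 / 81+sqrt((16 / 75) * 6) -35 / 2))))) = 6967851660 / ((31+77 * sqrt(615)) * (4585 -216 * sqrt(2))) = 839.04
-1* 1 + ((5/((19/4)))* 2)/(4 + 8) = -47/57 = -0.82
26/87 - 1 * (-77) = 6725/87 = 77.30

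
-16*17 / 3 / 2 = -136 / 3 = -45.33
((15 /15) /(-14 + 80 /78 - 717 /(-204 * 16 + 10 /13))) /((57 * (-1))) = 551486 /400938247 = 0.00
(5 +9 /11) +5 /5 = 75 /11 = 6.82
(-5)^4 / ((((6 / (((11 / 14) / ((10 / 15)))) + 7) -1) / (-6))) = -20625 / 61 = -338.11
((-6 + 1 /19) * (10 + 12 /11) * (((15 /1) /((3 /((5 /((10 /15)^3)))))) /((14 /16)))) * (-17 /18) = 8788575 /1463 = 6007.23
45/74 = 0.61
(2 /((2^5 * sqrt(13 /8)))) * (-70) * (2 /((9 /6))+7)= -875 * sqrt(26) /156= -28.60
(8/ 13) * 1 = 8/ 13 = 0.62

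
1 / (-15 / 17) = -17 / 15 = -1.13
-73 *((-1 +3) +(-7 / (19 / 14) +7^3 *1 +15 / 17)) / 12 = -4016971 / 1938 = -2072.74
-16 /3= -5.33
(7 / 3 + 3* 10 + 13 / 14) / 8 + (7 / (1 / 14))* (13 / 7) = 62549 / 336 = 186.16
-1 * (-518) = 518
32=32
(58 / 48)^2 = 841 / 576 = 1.46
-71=-71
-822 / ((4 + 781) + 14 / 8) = -1096 / 1049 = -1.04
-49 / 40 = -1.22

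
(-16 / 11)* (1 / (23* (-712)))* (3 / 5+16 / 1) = 0.00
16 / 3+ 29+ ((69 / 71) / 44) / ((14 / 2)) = 34.34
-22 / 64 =-11 / 32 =-0.34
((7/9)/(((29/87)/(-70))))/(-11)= 490/33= 14.85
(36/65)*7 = 252/65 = 3.88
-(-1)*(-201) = -201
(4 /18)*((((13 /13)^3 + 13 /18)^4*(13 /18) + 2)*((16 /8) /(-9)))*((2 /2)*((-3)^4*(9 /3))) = -100.24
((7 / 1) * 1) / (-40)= -0.18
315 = 315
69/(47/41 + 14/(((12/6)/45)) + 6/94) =132963/609337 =0.22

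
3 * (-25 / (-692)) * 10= 375 / 346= 1.08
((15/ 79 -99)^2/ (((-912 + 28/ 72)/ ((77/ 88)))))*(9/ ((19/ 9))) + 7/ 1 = -64115746450/ 1945762811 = -32.95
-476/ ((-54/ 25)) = 5950/ 27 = 220.37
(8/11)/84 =2/231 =0.01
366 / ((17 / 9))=3294 / 17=193.76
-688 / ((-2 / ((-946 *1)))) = -325424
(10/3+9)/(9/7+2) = 259/69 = 3.75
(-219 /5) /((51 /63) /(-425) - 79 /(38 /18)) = 436905 /373294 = 1.17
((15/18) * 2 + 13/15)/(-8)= -19/60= -0.32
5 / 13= 0.38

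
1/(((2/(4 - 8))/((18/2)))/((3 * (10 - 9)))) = -54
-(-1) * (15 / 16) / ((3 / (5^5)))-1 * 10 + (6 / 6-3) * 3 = 15369 / 16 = 960.56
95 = 95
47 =47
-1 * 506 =-506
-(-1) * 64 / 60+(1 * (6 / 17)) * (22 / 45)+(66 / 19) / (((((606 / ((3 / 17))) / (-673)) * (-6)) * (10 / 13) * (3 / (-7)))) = 583981 / 652460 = 0.90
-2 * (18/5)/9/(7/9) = -36/35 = -1.03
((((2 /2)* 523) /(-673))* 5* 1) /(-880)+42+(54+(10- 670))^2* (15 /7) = 652510373293 /829136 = 786976.29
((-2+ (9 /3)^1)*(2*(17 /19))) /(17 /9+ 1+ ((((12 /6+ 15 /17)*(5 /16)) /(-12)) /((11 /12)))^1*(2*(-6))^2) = -57222 /284677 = -0.20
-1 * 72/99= -8/11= -0.73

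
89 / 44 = 2.02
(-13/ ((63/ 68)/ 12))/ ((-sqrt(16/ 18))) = 884 * sqrt(2)/ 7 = 178.59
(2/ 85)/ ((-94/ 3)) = -3/ 3995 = -0.00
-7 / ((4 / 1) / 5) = -35 / 4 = -8.75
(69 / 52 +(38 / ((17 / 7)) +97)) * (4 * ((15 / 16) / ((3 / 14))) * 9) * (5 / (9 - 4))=31737195 / 1768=17950.90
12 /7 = 1.71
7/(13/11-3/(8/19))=-616/523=-1.18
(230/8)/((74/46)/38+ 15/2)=50255/13184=3.81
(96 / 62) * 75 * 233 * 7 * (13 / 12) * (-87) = -553398300 / 31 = -17851558.06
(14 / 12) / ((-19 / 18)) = -21 / 19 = -1.11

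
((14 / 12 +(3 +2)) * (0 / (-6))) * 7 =0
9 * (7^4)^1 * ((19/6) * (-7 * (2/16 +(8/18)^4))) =-2749137797/34992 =-78564.75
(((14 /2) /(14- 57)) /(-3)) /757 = 7 /97653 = 0.00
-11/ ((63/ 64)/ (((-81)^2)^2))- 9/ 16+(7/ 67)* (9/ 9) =-3609649312109/ 7504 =-481030025.60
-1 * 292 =-292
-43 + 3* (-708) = -2167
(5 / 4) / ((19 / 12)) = 15 / 19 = 0.79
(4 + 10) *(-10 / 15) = -28 / 3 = -9.33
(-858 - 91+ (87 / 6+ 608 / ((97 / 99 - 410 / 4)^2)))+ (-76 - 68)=-871488611493 / 808100402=-1078.44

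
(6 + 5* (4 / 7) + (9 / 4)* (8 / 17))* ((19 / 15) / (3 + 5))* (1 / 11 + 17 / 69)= 143488 / 270963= 0.53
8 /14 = 4 /7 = 0.57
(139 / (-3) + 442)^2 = 1408969 / 9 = 156552.11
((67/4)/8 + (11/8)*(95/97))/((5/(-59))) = -40.60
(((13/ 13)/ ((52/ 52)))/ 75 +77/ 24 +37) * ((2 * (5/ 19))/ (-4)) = -24133/ 4560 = -5.29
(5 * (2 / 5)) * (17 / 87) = 34 / 87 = 0.39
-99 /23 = -4.30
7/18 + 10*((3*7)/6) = 35.39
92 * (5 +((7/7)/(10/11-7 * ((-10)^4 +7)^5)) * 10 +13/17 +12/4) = 105921548165008720435548292/131358791859144167450193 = 806.35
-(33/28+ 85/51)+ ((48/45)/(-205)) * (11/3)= -739853/258300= -2.86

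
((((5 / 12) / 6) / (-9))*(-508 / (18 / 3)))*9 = 635 / 108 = 5.88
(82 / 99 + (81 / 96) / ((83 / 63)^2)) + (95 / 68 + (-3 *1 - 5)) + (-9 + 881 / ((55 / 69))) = 2023818213581 / 1855069920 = 1090.97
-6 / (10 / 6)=-18 / 5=-3.60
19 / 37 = 0.51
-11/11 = -1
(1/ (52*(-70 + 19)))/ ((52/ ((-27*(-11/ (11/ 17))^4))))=44217/ 2704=16.35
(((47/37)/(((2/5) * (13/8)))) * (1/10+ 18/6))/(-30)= -1457/7215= -0.20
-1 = -1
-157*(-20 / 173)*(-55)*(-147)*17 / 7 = 61653900 / 173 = 356380.92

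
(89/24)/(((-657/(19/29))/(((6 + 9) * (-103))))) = 870865/152424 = 5.71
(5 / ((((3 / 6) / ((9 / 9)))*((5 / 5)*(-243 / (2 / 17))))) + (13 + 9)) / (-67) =-90862 / 276777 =-0.33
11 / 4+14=67 / 4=16.75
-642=-642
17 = 17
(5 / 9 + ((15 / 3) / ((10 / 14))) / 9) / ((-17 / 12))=-0.94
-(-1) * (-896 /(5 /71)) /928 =-1988 /145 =-13.71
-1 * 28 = -28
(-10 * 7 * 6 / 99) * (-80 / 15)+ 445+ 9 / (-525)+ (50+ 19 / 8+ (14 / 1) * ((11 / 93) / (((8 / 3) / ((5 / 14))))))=558779161 / 1074150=520.21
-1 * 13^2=-169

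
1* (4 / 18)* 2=4 / 9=0.44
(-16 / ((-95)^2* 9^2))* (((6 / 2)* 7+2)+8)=-0.00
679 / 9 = 75.44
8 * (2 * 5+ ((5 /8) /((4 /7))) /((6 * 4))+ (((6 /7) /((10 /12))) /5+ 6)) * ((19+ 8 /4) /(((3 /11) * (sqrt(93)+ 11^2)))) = 2907134263 /34915200 - 24025903 * sqrt(93) /34915200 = 76.63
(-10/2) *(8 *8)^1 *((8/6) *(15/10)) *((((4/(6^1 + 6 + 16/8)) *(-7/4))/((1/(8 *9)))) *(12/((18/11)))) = 168960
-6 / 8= -3 / 4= -0.75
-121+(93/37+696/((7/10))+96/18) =684640/777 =881.13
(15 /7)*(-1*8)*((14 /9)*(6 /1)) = -160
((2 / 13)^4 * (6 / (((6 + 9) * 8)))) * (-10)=-8 / 28561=-0.00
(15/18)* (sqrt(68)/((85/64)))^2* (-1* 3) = -8192/85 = -96.38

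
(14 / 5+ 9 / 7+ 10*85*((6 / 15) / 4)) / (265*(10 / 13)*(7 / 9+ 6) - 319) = 364806 / 4351445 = 0.08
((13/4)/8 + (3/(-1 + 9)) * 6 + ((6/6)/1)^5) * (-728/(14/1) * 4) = -760.50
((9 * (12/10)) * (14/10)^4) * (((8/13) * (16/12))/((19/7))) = 9680832/771875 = 12.54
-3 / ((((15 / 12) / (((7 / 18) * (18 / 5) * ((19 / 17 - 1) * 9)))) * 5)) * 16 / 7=-1.63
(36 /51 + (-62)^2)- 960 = 49040 /17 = 2884.71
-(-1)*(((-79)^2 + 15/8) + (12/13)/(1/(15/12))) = 649379/104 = 6244.03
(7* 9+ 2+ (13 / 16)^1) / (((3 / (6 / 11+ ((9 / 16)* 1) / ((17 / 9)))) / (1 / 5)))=885573 / 239360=3.70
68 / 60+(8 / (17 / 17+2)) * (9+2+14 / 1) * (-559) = -558983 / 15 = -37265.53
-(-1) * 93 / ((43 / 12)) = 1116 / 43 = 25.95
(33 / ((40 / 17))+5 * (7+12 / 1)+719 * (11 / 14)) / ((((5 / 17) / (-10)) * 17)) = -188707 / 140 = -1347.91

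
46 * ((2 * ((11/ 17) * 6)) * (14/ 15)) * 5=28336/ 17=1666.82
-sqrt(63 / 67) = -3 * sqrt(469) / 67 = -0.97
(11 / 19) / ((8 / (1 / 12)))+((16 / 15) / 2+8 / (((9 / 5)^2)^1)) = 740813 / 246240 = 3.01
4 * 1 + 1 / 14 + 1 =71 / 14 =5.07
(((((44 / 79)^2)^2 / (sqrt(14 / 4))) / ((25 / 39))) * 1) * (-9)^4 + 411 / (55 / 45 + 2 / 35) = 129465 / 403 + 959059056384 * sqrt(14) / 6816264175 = 847.71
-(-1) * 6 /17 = 6 /17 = 0.35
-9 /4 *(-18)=81 /2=40.50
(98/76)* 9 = 441/38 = 11.61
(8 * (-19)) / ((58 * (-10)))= 38 / 145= 0.26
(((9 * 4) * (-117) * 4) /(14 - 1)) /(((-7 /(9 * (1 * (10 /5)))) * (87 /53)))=412128 /203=2030.19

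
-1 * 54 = -54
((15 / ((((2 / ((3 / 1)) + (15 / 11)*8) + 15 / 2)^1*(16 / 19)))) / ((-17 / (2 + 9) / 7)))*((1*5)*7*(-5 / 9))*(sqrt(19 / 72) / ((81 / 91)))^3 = 201615000962375*sqrt(38) / 78620072069376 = 15.81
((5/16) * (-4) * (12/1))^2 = 225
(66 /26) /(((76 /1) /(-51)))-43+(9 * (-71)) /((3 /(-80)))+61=16851621 /988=17056.30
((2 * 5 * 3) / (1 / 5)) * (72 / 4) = 2700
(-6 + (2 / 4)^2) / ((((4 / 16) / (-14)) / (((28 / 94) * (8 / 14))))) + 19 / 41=106509 / 1927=55.27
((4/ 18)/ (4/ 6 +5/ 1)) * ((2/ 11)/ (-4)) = -1/ 561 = -0.00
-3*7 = -21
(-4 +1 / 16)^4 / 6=5250987 / 131072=40.06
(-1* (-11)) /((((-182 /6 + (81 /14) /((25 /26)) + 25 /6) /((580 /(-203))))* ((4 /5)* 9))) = 13750 /63471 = 0.22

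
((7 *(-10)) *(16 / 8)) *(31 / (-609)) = 620 / 87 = 7.13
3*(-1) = -3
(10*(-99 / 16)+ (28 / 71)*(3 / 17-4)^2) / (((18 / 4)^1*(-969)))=9210505 / 715784796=0.01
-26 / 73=-0.36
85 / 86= 0.99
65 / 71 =0.92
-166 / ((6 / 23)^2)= -43907 / 18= -2439.28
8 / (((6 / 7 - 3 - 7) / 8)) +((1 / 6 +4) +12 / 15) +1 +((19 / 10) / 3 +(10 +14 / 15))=158 / 15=10.53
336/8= 42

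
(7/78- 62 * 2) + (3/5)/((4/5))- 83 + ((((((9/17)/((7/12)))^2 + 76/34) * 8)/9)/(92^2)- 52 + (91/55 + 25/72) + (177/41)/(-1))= -4118494000914791/15811460584920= -260.48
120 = 120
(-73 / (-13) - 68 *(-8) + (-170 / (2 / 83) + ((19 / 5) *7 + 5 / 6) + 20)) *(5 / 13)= -2518601 / 1014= -2483.83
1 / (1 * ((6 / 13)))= 13 / 6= 2.17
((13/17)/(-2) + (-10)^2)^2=11471769/1156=9923.68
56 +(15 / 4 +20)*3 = 509 / 4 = 127.25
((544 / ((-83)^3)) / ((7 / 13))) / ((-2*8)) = 442 / 4002509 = 0.00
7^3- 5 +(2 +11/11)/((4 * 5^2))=33803/100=338.03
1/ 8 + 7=57/ 8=7.12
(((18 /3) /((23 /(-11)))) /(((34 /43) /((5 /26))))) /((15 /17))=-473 /598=-0.79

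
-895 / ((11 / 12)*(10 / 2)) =-2148 / 11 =-195.27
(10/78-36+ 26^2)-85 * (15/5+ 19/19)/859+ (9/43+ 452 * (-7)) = -3636014518/1440543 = -2524.06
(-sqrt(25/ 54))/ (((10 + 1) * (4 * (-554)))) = 5 * sqrt(6)/ 438768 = 0.00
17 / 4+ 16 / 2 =12.25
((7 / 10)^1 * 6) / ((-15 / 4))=-28 / 25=-1.12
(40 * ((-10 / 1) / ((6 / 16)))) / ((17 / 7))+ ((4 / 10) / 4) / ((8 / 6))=-895847 / 2040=-439.14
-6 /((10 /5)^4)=-0.38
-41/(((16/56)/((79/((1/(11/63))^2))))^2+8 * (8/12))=-11239061163/1465849564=-7.67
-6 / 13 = -0.46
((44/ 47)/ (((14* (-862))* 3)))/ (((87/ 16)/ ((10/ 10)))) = -176/ 37009539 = -0.00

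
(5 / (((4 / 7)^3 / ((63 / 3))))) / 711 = 12005 / 15168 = 0.79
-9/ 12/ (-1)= 3/ 4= 0.75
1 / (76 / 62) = 0.82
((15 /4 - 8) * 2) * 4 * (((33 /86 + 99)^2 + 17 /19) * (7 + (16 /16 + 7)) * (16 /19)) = -2831721354120 /667489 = -4242349.09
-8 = -8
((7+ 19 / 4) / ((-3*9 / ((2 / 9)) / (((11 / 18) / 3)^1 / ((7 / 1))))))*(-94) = 24299 / 91854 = 0.26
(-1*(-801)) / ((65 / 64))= 51264 / 65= 788.68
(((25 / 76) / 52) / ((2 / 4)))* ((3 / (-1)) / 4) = -75 / 7904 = -0.01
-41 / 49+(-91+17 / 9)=-39667 / 441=-89.95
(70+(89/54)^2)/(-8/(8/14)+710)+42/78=0.64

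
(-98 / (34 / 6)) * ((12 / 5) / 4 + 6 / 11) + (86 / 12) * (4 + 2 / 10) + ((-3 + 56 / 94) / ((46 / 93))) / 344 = 10.28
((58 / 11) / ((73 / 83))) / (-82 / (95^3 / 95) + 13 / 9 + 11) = 195508575 / 405539893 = 0.48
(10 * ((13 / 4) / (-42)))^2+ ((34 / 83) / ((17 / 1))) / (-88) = 3855661 / 6442128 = 0.60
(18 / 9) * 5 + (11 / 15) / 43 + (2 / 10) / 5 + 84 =94.06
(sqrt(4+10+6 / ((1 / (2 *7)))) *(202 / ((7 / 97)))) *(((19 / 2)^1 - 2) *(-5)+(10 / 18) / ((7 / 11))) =-45213155 *sqrt(2) / 63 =-1014937.41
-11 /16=-0.69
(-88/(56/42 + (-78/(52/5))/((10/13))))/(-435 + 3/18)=-6336/263509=-0.02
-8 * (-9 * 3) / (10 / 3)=324 / 5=64.80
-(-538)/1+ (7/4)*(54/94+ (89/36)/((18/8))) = 4118627/7614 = 540.93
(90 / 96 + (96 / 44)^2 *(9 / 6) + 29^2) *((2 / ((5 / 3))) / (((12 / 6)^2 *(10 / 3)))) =2958867 / 38720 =76.42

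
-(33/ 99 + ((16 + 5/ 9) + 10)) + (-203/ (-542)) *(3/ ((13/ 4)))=-26.54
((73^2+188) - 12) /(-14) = -393.21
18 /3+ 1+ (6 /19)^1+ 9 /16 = 2395 /304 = 7.88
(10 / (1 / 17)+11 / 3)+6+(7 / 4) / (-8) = 17227 / 96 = 179.45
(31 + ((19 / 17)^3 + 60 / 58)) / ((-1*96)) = -99231 / 284954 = -0.35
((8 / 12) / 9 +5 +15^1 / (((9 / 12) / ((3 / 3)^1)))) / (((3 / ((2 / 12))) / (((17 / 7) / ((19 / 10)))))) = 57545 / 32319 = 1.78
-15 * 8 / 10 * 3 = -36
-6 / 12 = -1 / 2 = -0.50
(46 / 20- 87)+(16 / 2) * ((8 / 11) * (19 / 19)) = -8677 / 110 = -78.88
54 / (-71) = -54 / 71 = -0.76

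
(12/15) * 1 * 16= 64/5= 12.80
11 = 11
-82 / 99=-0.83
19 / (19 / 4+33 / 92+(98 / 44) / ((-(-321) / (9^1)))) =3.67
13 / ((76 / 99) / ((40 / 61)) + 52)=12870 / 52639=0.24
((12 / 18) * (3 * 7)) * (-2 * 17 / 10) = -238 / 5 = -47.60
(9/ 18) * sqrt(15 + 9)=sqrt(6)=2.45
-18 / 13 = -1.38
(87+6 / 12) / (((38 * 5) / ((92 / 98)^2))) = 2645 / 6517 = 0.41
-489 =-489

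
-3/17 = -0.18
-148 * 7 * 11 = -11396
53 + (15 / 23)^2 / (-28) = 784811 / 14812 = 52.98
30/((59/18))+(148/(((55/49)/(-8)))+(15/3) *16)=-3133644/3245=-965.68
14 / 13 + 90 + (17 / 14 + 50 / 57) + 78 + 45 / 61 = 108784591 / 632814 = 171.91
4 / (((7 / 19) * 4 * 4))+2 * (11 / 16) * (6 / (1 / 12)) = 99.68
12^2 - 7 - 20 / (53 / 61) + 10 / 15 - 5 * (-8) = 154.65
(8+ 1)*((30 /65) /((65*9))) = 6 /845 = 0.01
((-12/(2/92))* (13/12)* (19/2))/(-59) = 5681/59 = 96.29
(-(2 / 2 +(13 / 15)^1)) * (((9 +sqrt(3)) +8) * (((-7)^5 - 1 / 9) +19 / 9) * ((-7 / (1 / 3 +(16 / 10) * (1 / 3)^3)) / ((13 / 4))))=-2015793360 / 689 - 118576080 * sqrt(3) / 689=-3223763.65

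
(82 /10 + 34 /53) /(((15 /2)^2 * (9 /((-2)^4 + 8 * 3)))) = 24992 /35775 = 0.70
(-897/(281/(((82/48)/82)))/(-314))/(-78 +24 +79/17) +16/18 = 9475579981/10660078944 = 0.89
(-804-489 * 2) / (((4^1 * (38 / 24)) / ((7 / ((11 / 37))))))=-125874 / 19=-6624.95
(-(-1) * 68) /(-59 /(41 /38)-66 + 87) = -2788 /1381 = -2.02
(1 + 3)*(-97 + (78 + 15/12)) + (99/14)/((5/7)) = -611/10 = -61.10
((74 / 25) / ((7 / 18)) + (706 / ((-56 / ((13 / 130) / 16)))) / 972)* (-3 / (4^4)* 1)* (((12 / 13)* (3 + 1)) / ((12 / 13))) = -165720347 / 464486400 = -0.36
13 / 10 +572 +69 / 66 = 574.35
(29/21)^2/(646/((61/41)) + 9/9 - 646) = -51301/5670819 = -0.01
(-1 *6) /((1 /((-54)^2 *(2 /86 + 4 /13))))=-3236760 /559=-5790.27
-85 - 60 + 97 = -48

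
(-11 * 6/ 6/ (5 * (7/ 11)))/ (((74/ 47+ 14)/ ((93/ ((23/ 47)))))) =-8285959/ 196420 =-42.18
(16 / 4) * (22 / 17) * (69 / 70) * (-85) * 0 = 0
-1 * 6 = -6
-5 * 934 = -4670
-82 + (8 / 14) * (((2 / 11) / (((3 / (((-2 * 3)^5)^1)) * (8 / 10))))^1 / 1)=-32234 / 77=-418.62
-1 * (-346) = 346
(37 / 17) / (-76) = -37 / 1292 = -0.03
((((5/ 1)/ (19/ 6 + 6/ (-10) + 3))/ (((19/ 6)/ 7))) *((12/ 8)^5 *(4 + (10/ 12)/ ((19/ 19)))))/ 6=1233225/ 101536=12.15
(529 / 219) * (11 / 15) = 5819 / 3285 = 1.77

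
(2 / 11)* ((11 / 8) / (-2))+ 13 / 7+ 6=433 / 56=7.73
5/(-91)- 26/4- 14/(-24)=-6521/1092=-5.97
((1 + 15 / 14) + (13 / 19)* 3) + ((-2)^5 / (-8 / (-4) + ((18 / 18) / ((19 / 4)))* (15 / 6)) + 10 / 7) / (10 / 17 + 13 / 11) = -587695 / 264138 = -2.22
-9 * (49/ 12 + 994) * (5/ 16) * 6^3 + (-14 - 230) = -4852637/ 8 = -606579.62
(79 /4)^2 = 6241 /16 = 390.06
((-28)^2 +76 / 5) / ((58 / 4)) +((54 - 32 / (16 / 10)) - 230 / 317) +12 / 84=28486433 / 321755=88.53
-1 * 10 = -10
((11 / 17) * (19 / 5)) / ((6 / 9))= 627 / 170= 3.69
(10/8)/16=5/64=0.08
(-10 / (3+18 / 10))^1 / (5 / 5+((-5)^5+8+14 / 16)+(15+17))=10 / 14799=0.00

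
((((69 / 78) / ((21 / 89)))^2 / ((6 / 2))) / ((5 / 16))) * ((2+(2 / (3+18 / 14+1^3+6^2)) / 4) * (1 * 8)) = 77971409072 / 323083215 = 241.34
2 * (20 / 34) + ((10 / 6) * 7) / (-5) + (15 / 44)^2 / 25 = -1.15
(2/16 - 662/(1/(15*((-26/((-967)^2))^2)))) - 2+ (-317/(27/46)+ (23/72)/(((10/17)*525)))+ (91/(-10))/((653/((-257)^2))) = -105208688216608835029489/71943178729264038000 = -1462.39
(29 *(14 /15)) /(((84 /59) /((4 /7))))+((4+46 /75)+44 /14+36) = 86026 /1575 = 54.62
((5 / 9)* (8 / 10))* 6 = 8 / 3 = 2.67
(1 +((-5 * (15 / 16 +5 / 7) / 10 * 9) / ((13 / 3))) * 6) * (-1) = 13529 / 1456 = 9.29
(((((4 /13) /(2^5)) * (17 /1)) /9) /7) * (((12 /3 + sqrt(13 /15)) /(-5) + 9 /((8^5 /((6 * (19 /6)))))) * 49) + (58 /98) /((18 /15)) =2946765473 /7514357760 -119 * sqrt(195) /70200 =0.37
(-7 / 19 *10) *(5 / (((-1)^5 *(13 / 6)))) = 2100 / 247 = 8.50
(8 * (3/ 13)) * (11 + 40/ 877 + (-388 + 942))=11893080/ 11401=1043.16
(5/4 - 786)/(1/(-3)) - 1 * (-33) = 9549/4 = 2387.25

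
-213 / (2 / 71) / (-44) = 15123 / 88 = 171.85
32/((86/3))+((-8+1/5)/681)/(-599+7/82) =1.12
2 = 2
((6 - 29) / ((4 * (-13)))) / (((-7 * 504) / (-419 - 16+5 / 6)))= 59915 / 1100736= 0.05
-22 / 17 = -1.29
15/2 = 7.50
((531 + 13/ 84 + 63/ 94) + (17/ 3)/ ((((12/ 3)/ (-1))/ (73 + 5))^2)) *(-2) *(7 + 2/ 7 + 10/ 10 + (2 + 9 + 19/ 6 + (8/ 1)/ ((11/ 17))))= -85303564415/ 455994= -187071.68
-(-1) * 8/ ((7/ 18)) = 144/ 7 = 20.57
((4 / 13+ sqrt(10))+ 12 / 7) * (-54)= -54 * sqrt(10) -9936 / 91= -279.95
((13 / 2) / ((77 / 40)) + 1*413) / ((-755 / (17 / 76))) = -545037 / 4418260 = -0.12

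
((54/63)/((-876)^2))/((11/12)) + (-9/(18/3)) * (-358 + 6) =433311649/820666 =528.00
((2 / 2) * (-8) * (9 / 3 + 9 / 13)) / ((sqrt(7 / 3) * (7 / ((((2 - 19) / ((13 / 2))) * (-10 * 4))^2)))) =-710246400 * sqrt(21) / 107653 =-30233.79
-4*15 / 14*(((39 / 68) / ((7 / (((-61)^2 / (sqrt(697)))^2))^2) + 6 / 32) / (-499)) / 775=89719026124837581 / 1752793800154040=51.19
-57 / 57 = -1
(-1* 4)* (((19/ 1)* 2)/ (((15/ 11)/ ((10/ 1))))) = -3344/ 3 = -1114.67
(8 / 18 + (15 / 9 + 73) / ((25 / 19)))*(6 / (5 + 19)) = 3217 / 225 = 14.30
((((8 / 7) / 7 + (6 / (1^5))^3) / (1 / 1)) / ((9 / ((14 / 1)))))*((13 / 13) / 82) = 10592 / 2583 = 4.10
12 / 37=0.32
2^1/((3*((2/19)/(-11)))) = -209/3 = -69.67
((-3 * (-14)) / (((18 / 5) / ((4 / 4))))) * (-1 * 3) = -35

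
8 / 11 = 0.73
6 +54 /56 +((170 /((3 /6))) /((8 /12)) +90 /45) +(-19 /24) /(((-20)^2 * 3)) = 104623067 /201600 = 518.96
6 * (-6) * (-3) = 108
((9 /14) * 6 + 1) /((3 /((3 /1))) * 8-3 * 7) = -34 /91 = -0.37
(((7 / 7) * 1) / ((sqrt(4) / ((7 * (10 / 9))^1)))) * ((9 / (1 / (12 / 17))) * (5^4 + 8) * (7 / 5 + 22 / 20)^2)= 1661625 / 17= 97742.65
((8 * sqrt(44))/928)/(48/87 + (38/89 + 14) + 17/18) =801 * sqrt(11)/739757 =0.00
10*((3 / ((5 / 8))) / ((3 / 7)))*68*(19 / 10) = 72352 / 5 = 14470.40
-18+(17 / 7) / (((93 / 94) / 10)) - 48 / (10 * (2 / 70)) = -105106 / 651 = -161.45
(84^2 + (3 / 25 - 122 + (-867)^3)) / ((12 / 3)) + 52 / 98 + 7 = -399170781739 / 2450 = -162926849.69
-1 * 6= -6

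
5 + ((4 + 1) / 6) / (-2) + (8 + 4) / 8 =6.08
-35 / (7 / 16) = -80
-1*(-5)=5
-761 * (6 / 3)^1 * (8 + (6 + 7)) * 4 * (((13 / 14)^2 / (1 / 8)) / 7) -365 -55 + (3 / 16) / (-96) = -3171231793 / 25088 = -126404.33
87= 87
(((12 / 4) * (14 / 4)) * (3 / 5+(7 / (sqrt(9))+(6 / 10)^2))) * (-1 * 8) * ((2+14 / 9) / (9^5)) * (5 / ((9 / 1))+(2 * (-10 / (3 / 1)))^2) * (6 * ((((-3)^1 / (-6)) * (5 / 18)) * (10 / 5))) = -221312 / 177147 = -1.25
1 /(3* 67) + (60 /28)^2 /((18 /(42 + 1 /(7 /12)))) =769168 /68943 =11.16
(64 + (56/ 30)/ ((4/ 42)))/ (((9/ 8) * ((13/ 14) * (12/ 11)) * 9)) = 128744/ 15795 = 8.15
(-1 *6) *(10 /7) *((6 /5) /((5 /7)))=-72 /5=-14.40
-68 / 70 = -34 / 35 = -0.97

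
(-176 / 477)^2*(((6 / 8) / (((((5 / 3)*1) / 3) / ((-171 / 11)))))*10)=-80256 / 2809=-28.57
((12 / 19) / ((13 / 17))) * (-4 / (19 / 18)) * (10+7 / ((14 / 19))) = -22032 / 361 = -61.03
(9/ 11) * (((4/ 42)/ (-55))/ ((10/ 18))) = -54/ 21175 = -0.00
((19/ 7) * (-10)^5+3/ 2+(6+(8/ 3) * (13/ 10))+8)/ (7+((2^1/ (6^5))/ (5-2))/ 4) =-443201028192/ 11430755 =-38772.68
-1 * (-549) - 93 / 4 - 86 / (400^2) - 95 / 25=41755957 / 80000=521.95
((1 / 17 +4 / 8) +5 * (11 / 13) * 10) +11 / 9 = 175385 / 3978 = 44.09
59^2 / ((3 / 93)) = 107911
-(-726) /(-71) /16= -363 /568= -0.64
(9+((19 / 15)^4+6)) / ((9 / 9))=889696 / 50625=17.57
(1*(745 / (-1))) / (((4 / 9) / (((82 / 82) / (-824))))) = 6705 / 3296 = 2.03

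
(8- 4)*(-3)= -12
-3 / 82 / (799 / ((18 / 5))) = -27 / 163795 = -0.00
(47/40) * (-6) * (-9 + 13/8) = 51.99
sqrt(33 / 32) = sqrt(66) / 8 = 1.02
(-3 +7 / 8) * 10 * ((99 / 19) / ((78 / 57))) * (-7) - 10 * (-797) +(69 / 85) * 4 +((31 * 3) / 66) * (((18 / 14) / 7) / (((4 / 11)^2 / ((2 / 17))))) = 7398261527 / 866320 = 8539.87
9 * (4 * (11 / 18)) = 22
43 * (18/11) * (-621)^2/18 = 16582563/11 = 1507505.73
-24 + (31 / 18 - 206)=-4109 / 18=-228.28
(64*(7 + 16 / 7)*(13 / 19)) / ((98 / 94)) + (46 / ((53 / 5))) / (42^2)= 2424854335 / 6217218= 390.02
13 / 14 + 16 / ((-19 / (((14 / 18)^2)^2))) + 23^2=924307297 / 1745226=529.62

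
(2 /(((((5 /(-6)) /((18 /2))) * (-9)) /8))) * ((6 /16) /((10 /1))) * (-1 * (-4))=72 /25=2.88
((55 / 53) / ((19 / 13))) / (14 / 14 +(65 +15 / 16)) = 11440 / 1078497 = 0.01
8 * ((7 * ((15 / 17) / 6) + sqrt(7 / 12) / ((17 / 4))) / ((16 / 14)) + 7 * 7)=14 * sqrt(21) / 51 + 13573 / 34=400.46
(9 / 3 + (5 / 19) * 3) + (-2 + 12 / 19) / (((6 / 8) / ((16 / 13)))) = 88 / 57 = 1.54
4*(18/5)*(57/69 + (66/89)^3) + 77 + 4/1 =8007277203/81071435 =98.77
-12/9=-4/3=-1.33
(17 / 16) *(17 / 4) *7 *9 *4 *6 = 54621 / 8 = 6827.62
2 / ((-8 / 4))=-1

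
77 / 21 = 11 / 3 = 3.67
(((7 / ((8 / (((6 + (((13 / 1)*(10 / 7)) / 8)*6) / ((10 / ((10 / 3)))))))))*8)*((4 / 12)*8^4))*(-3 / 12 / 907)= -17.50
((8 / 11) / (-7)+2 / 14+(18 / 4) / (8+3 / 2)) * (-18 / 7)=-13500 / 10241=-1.32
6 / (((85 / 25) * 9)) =10 / 51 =0.20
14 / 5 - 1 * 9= -31 / 5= -6.20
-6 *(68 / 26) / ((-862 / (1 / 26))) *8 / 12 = 34 / 72839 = 0.00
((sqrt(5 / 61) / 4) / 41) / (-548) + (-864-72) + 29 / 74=-69235 / 74-sqrt(305) / 5482192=-935.61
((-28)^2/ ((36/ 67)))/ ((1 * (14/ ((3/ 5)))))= 938/ 15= 62.53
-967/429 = -2.25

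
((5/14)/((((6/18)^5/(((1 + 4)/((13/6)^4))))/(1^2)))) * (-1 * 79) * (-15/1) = 4664871000/199927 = 23332.87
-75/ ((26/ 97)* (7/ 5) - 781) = 12125/ 126201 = 0.10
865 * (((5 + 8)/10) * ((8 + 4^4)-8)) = 287872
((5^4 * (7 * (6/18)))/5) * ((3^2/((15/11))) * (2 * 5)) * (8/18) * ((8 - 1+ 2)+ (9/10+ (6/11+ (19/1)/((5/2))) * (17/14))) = 1523900/9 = 169322.22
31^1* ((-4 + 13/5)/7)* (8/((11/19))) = -4712/55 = -85.67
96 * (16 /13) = 1536 /13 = 118.15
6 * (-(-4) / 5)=24 / 5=4.80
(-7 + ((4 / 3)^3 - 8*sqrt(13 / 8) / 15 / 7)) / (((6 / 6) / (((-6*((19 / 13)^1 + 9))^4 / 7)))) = -2052612096000 / 199927 - 295576141824*sqrt(26) / 6997445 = -10482193.41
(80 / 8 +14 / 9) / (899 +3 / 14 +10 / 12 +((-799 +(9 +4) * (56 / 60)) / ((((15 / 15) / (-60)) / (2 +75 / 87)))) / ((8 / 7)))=112 / 1154679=0.00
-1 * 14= -14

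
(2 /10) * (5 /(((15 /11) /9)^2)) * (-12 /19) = -27.51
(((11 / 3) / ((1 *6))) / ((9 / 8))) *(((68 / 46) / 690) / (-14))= -374 / 4499145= -0.00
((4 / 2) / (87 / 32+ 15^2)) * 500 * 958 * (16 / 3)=490496000 / 21861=22437.03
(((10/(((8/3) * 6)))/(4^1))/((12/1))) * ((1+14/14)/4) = 5/768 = 0.01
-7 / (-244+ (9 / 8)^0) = 7 / 243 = 0.03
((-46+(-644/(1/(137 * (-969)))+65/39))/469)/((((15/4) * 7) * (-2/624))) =-15242160544/7035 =-2166618.41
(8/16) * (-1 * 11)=-5.50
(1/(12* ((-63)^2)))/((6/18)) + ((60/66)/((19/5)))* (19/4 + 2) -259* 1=-854025397/3318084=-257.39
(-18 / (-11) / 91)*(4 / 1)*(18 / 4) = 324 / 1001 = 0.32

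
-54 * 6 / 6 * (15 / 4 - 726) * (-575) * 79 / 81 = -43744275 / 2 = -21872137.50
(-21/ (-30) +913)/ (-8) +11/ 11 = -9057/ 80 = -113.21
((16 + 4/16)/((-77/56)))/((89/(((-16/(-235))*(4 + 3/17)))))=-29536/782221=-0.04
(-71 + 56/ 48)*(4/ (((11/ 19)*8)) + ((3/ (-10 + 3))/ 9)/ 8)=-59.89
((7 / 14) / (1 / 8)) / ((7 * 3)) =4 / 21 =0.19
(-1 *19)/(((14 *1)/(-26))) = 247/7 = 35.29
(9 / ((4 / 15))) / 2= 135 / 8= 16.88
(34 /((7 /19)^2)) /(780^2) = 6137 /14905800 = 0.00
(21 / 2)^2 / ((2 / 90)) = 19845 / 4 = 4961.25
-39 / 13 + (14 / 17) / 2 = -44 / 17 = -2.59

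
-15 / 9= -5 / 3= -1.67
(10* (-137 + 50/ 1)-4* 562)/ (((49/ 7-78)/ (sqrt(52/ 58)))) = 3118* sqrt(754)/ 2059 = 41.58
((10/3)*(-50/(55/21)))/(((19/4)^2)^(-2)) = -32395.13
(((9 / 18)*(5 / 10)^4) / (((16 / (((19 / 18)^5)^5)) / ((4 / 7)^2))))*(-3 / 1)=-93076495688256089536609610280499 / 12590339214252929360553054943838208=-0.01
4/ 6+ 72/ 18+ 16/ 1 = 62/ 3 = 20.67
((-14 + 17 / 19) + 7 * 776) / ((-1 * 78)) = -102959 / 1482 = -69.47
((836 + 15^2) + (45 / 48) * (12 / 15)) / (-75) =-4247 / 300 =-14.16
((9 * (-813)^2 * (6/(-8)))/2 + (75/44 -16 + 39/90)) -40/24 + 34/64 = -11778546767/5280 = -2230785.37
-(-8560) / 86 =4280 / 43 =99.53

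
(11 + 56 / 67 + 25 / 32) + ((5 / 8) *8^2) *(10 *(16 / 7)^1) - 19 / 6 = 41590295 / 45024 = 923.74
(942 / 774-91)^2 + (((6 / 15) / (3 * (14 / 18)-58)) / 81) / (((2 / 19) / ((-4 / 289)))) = 97111954466704 / 12047168745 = 8060.98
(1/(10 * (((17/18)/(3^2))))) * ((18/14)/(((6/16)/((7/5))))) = 1944/425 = 4.57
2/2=1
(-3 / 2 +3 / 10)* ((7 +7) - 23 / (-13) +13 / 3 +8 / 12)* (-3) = 972 / 13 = 74.77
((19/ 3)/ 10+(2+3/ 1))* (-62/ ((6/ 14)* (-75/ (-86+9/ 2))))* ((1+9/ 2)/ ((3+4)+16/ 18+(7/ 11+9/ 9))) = -723301579/ 1414500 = -511.35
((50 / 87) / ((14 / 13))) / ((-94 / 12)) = -650 / 9541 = -0.07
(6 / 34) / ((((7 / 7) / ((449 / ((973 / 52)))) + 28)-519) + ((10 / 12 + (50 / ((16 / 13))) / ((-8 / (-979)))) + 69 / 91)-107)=23534784 / 583482206767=0.00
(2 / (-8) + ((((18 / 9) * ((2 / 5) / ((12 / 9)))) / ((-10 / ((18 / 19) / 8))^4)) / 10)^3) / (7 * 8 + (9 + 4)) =-1160414452287359418367999992374402515013 / 320274388831311199469568000000000000000000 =-0.00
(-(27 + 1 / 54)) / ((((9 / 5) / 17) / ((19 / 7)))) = -2356285 / 3402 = -692.62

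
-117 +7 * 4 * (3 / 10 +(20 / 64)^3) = -551657 / 5120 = -107.75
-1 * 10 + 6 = -4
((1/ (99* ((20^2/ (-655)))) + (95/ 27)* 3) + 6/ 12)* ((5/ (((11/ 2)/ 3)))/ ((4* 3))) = 29143/ 11616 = 2.51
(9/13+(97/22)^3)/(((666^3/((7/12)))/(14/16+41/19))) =0.00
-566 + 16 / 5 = -2814 / 5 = -562.80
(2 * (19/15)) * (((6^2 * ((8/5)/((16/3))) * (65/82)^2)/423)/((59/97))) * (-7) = -2180269/4661413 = -0.47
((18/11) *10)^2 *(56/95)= 362880/2299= 157.84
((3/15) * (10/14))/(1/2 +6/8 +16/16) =4/63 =0.06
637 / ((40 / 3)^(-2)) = 1019200 / 9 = 113244.44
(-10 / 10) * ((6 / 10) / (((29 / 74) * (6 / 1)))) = -0.26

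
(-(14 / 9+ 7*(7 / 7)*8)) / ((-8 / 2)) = 14.39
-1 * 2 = -2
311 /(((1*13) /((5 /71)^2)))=7775 /65533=0.12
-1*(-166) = 166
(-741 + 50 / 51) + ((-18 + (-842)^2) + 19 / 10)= 361186019 / 510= 708207.88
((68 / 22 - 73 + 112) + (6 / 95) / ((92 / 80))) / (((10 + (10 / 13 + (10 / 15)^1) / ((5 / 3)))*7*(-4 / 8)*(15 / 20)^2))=-210698800 / 106902873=-1.97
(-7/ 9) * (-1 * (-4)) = -28/ 9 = -3.11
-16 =-16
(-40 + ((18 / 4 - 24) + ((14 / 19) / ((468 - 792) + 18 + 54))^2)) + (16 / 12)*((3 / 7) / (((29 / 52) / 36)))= -536923039 / 23743692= -22.61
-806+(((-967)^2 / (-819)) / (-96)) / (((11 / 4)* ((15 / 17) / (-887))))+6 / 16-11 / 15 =-2089427579 / 405405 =-5153.93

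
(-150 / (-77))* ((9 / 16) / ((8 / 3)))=0.41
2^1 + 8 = 10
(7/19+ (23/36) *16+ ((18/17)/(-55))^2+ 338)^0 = 1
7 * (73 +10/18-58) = 980/9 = 108.89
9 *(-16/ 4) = -36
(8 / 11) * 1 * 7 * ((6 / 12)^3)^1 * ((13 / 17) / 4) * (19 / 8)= 1729 / 5984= 0.29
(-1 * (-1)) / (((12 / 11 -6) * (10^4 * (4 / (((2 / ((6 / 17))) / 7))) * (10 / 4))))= -187 / 113400000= -0.00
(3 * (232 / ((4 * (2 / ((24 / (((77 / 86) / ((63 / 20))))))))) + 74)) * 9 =3746142 / 55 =68111.67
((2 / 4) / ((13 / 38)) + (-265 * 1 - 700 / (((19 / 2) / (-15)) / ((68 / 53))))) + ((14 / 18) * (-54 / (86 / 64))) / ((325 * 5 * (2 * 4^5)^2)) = 5324003524586853 / 4611383296000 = 1154.54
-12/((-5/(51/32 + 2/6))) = 37/8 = 4.62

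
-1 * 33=-33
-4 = -4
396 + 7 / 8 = 3175 / 8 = 396.88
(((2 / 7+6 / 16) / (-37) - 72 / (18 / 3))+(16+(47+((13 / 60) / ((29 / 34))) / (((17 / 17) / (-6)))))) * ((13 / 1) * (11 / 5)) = 57428657 / 40600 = 1414.50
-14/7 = -2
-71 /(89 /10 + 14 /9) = -6390 /941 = -6.79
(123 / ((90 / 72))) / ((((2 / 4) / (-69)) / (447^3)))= -6064105643208 / 5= -1212821128641.60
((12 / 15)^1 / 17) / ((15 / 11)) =44 / 1275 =0.03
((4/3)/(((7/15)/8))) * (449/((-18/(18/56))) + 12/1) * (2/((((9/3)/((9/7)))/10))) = 267600/343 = 780.17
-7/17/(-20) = 7/340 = 0.02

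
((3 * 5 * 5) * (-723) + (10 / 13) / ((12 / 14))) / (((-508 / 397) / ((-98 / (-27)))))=153808.90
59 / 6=9.83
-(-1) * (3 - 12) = -9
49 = 49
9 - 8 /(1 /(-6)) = 57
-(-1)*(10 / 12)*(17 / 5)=17 / 6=2.83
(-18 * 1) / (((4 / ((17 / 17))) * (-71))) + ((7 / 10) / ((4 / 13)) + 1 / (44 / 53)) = 110681 / 31240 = 3.54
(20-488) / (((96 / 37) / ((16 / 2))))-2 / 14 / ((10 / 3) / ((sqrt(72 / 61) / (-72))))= -1443 + sqrt(122) / 17080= -1443.00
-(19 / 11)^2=-361 / 121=-2.98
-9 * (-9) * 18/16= 729/8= 91.12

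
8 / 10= 0.80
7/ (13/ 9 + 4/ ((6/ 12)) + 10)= 9/ 25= 0.36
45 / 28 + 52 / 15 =2131 / 420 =5.07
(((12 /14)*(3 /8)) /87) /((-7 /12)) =-9 /1421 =-0.01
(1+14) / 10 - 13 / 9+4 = 73 / 18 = 4.06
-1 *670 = -670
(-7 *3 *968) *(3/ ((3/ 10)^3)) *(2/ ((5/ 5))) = -13552000/ 3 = -4517333.33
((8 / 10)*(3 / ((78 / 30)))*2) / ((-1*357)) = -8 / 1547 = -0.01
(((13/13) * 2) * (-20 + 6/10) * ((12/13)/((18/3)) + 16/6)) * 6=-8536/13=-656.62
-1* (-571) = 571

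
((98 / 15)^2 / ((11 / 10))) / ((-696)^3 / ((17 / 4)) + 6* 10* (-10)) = -0.00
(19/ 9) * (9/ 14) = 19/ 14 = 1.36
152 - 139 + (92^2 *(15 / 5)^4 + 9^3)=686326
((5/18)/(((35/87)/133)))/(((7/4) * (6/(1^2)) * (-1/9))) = -551/7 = -78.71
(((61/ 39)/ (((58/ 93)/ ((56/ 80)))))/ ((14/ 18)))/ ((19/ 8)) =34038/ 35815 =0.95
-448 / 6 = -224 / 3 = -74.67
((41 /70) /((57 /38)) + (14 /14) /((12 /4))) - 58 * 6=-36464 /105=-347.28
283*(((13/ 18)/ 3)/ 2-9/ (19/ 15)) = -4056239/ 2052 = -1976.72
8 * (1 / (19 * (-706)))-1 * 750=-5030254 / 6707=-750.00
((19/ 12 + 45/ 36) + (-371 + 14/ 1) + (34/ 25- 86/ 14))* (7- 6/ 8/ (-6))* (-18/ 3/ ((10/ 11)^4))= 314534491689/ 14000000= 22466.75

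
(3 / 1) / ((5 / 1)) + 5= 28 / 5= 5.60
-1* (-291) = 291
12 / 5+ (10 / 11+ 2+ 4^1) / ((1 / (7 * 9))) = 24072 / 55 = 437.67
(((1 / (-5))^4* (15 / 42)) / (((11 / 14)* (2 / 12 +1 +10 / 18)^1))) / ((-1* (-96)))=3 / 682000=0.00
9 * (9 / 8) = 81 / 8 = 10.12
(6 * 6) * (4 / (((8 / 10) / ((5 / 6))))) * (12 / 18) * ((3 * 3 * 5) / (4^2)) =281.25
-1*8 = -8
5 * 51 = 255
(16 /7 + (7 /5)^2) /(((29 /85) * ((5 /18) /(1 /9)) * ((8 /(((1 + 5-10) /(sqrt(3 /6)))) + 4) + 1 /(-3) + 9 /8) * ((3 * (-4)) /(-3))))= 3637728 * sqrt(2) /61270475 + 3486156 /12254095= 0.37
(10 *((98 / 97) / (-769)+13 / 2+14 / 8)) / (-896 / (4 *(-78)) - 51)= -479929515 / 280022122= -1.71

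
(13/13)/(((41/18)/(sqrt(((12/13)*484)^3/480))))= 574992*sqrt(130)/34645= 189.23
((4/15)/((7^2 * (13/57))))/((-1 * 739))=-76/2353715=-0.00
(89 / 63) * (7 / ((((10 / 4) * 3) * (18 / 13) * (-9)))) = -1157 / 10935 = -0.11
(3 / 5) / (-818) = -3 / 4090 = -0.00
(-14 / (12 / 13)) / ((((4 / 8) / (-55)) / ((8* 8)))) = 106773.33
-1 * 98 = -98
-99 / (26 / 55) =-5445 / 26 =-209.42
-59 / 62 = -0.95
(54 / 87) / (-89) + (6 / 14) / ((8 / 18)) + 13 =1008667 / 72268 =13.96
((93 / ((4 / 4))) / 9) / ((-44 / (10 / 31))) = -5 / 66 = -0.08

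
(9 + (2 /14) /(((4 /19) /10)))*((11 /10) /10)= 2431 /1400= 1.74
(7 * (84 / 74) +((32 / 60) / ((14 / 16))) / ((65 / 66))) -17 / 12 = 7220377 / 1010100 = 7.15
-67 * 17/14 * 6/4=-122.04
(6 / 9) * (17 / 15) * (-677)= -23018 / 45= -511.51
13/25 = 0.52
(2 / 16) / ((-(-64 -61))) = 1 / 1000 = 0.00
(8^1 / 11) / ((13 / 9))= 72 / 143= 0.50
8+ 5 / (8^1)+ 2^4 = 197 / 8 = 24.62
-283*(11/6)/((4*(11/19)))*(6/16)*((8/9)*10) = -26885/36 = -746.81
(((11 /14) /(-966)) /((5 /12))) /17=-11 /95795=-0.00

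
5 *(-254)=-1270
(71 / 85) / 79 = 71 / 6715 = 0.01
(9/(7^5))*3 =27/16807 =0.00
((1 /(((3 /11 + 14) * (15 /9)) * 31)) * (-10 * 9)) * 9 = -5346 /4867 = -1.10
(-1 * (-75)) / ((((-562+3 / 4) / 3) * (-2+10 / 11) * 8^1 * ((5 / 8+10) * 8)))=33 / 61064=0.00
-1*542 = -542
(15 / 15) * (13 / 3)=13 / 3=4.33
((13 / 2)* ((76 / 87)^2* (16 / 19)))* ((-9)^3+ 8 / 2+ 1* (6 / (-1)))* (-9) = 23111296 / 841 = 27480.73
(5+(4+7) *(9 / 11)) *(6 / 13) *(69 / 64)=1449 / 208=6.97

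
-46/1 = -46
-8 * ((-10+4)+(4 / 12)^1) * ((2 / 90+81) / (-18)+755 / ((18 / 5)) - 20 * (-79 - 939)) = 1132732372 / 1215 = 932290.02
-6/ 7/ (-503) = 0.00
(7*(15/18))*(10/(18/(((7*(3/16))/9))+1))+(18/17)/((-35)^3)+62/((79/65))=7745871173689/150459479625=51.48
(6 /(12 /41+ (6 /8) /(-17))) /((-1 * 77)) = -5576 /17787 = -0.31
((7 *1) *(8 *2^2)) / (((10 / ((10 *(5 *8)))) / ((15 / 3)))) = 44800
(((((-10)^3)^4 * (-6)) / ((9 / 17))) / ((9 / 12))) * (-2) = 272000000000000 / 9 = 30222222222222.22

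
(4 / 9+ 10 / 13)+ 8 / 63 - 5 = -333 / 91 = -3.66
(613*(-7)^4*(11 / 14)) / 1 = 2312849 / 2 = 1156424.50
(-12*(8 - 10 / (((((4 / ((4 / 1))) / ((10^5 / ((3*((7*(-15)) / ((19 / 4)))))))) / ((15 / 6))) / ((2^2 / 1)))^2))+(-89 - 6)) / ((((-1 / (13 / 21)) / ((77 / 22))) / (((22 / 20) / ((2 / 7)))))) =-5162299963864901 / 22680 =-227614636854.71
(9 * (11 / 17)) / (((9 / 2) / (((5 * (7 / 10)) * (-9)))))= -693 / 17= -40.76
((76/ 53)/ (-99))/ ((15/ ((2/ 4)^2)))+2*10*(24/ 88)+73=6174746/ 78705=78.45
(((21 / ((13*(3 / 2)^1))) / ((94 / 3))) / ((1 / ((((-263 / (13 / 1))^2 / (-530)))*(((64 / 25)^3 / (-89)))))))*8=1523108020224 / 38052554921875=0.04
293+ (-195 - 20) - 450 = -372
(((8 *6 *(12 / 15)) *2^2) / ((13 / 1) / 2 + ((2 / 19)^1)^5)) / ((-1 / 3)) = -11409864192 / 160946755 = -70.89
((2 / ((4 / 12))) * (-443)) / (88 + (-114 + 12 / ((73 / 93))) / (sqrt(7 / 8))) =545332557 / 7908566 + 349552251 * sqrt(14) / 15817132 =151.64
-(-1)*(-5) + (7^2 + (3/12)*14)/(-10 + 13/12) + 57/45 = -15442/1605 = -9.62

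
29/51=0.57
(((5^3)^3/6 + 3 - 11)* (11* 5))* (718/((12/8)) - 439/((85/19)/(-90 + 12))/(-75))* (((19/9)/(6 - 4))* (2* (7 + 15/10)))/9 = 490015806684943/36450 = 13443506356.24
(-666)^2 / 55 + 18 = 444546 / 55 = 8082.65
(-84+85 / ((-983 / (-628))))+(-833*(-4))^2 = 10913457000 / 983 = 11102194.30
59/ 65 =0.91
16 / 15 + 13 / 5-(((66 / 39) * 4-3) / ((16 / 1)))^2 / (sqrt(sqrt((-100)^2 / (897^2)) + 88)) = 11 / 3-2401 * sqrt(17723823) / 1709706752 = 3.66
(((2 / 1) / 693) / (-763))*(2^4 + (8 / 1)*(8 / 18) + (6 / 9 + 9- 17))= -20 / 432621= -0.00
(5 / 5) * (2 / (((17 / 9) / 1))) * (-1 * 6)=-108 / 17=-6.35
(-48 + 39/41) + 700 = 26771/41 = 652.95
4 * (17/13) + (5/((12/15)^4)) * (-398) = -4853.17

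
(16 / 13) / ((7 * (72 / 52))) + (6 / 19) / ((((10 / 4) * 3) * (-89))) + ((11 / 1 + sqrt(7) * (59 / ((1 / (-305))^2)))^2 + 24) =120746450 * sqrt(7) + 112319608773383088188 / 532665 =210863824244598.52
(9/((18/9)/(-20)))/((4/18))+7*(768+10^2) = 5671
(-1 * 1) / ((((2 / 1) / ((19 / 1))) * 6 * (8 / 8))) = -19 / 12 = -1.58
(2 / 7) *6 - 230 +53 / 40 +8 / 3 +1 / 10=-188323 / 840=-224.19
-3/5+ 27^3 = 19682.40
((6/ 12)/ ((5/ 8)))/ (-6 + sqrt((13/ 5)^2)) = -4/ 17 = -0.24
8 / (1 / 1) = 8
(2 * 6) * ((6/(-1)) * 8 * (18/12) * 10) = -8640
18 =18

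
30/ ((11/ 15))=450/ 11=40.91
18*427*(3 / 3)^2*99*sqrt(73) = 760914*sqrt(73) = 6501252.07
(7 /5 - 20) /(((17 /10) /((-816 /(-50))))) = -4464 /25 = -178.56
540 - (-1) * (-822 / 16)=3909 / 8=488.62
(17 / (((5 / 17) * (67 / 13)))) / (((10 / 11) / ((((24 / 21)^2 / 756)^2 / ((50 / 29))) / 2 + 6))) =265834274543981 / 3591456316875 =74.02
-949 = -949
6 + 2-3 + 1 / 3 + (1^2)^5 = 19 / 3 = 6.33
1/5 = 0.20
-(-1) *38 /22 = 19 /11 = 1.73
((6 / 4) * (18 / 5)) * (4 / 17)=108 / 85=1.27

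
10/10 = 1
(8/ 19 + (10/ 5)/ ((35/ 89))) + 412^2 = 112883422/ 665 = 169749.51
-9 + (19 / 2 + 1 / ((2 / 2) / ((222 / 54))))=83 / 18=4.61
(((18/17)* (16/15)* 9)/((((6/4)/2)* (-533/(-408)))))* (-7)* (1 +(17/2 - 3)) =-96768/205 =-472.04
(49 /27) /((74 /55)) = 2695 /1998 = 1.35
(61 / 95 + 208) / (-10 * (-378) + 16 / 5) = 19821 / 359404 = 0.06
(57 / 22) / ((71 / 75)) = 4275 / 1562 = 2.74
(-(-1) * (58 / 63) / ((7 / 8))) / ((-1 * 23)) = -464 / 10143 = -0.05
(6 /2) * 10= 30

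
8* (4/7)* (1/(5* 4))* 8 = 64/35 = 1.83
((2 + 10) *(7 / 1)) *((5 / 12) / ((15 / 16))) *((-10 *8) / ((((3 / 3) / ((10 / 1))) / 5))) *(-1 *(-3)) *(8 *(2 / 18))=-3584000 / 9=-398222.22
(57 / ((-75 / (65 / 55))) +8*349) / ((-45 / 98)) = -25073398 / 4125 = -6078.40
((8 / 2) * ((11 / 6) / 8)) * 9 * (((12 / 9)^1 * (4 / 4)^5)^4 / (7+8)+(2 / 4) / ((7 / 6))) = 59807 / 11340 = 5.27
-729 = -729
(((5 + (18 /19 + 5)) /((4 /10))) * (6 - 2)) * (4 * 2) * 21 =349440 /19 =18391.58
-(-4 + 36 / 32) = 2.88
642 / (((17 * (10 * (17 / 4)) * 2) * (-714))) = -107 / 171955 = -0.00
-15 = -15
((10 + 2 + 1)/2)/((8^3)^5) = 13/70368744177664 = 0.00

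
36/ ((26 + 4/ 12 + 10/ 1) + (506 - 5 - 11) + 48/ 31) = 3348/ 49093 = 0.07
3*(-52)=-156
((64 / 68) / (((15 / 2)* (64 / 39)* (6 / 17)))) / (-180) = -13 / 10800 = -0.00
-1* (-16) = 16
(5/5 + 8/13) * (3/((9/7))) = 49/13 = 3.77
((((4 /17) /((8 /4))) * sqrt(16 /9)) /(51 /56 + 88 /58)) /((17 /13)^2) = 2195648 /58115877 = 0.04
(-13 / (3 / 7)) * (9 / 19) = -273 / 19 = -14.37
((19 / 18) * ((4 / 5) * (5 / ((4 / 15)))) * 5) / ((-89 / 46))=-10925 / 267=-40.92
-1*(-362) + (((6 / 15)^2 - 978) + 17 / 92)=-1416007 / 2300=-615.66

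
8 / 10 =4 / 5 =0.80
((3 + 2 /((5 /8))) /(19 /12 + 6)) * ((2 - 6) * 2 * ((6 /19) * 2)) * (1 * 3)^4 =-2892672 /8645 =-334.61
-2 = -2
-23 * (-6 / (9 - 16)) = -138 / 7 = -19.71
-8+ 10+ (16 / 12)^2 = 34 / 9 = 3.78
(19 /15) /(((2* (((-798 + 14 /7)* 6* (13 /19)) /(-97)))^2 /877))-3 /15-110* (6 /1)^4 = -32973431182953041 /231295184640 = -142559.96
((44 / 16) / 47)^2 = 121 / 35344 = 0.00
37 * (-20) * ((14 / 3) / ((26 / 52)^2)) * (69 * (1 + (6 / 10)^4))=-134580544 / 125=-1076644.35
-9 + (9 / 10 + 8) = -1 / 10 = -0.10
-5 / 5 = -1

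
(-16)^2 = 256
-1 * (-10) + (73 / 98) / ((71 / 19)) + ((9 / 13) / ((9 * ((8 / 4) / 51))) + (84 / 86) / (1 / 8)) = 38846272 / 1944761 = 19.97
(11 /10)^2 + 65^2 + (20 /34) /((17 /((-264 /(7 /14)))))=121609469 /28900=4207.94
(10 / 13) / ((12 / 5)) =25 / 78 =0.32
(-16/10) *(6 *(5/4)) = -12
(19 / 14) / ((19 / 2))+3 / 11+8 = 648 / 77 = 8.42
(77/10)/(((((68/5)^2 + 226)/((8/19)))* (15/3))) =14/8873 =0.00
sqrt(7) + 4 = 6.65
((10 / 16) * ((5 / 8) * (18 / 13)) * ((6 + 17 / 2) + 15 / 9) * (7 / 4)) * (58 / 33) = 492275 / 18304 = 26.89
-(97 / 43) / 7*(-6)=582 / 301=1.93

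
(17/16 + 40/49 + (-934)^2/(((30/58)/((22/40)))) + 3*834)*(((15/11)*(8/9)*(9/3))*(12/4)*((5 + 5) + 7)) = 929737048523/5390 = 172492958.91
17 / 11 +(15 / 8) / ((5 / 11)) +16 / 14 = 4197 / 616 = 6.81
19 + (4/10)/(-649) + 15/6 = 139531/6490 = 21.50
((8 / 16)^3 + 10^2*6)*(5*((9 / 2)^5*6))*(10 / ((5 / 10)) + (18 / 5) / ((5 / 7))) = 266201099811 / 320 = 831878436.91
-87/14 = -6.21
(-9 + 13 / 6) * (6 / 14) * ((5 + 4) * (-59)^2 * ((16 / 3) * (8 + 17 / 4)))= -5994282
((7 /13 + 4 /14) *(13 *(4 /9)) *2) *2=400 /21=19.05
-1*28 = -28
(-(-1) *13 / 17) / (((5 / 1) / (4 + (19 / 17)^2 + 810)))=3062891 / 24565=124.69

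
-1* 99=-99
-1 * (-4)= 4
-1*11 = -11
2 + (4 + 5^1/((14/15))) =159/14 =11.36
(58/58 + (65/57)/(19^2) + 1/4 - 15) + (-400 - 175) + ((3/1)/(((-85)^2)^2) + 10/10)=-2525271372319951/4296529042500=-587.75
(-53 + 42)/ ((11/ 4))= -4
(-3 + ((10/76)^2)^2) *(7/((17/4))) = -4.94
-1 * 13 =-13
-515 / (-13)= 515 / 13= 39.62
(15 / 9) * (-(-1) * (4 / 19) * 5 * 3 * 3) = 15.79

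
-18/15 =-6/5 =-1.20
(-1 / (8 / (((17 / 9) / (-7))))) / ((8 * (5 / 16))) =0.01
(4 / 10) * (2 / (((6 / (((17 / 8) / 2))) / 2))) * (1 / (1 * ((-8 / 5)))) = -0.18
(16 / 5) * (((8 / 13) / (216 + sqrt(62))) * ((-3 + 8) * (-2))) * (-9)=248832 / 302861 - 1152 * sqrt(62) / 302861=0.79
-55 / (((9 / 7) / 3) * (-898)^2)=-385 / 2419212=-0.00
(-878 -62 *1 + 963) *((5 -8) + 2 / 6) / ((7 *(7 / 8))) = -1472 / 147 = -10.01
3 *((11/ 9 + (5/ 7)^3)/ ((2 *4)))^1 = 2449/ 4116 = 0.59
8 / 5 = 1.60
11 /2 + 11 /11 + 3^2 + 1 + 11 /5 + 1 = 197 /10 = 19.70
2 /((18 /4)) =4 /9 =0.44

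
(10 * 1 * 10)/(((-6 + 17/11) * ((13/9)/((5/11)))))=-4500/637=-7.06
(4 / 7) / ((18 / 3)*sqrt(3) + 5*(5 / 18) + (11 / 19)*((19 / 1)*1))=16056 / 103159 - 7776*sqrt(3) / 103159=0.03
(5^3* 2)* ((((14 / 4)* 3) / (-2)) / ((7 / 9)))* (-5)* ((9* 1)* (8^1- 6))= 151875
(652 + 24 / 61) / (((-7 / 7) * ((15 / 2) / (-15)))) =79592 / 61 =1304.79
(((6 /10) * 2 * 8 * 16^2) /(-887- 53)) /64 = -48 /1175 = -0.04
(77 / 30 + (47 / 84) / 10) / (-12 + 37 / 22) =-24233 / 95340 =-0.25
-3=-3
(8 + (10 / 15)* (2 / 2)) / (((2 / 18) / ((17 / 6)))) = 221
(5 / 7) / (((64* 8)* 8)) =5 / 28672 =0.00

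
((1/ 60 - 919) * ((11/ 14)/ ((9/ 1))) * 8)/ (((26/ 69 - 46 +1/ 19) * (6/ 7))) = 16.43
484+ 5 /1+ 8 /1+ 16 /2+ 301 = 806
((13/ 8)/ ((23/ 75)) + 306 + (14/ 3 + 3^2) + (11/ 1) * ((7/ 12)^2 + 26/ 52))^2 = 1225225396201/ 10969344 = 111695.41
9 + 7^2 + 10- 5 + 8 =71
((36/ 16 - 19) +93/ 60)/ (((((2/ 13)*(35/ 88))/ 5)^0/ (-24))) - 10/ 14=12743/ 35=364.09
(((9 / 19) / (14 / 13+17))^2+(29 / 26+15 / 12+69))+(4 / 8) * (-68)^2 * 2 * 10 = 48010238330803 / 1036683700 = 46311.37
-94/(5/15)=-282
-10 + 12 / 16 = -37 / 4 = -9.25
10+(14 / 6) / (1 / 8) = 86 / 3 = 28.67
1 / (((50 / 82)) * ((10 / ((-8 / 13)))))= -164 / 1625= -0.10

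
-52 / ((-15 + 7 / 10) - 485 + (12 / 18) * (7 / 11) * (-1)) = 17160 / 164909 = 0.10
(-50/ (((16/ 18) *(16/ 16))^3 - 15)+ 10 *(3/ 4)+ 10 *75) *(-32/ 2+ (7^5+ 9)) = 12784750.84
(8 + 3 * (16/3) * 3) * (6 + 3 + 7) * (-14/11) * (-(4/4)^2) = 12544/11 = 1140.36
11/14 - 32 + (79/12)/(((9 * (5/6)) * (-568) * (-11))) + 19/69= -2800996921/90533520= -30.94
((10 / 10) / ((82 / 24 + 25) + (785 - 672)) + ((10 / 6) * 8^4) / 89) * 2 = 69515528 / 453099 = 153.42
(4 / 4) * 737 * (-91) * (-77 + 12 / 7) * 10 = 50491870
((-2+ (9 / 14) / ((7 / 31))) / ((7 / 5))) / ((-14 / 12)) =-1245 / 2401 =-0.52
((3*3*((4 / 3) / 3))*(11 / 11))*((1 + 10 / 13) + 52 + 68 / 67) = 219.14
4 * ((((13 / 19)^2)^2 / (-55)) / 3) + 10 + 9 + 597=13245712196 / 21502965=615.99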